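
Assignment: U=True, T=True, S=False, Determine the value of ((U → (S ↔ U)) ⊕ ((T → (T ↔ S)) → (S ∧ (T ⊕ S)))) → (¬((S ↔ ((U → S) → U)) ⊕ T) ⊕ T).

True

Substituting U=True, T=True, S=False:
S ↔ U = False ↔ True = False
U → (S ↔ U) = True → False = False
T ↔ S = True ↔ False = False
T → (T ↔ S) = True → False = False
T ⊕ S = True ⊕ False = True
S ∧ (T ⊕ S) = False ∧ True = False
(T → (T ↔ S)) → (S ∧ (T ⊕ S)) = False → False = True
(U → (S ↔ U)) ⊕ ((T → (T ↔ S)) → (S ∧ (T ⊕ S))) = False ⊕ True = True
U → S = True → False = False
(U → S) → U = False → True = True
S ↔ ((U → S) → U) = False ↔ True = False
(S ↔ ((U → S) → U)) ⊕ T = False ⊕ True = True
¬((S ↔ ((U → S) → U)) ⊕ T) = ¬True = False
¬((S ↔ ((U → S) → U)) ⊕ T) ⊕ T = False ⊕ True = True
((U → (S ↔ U)) ⊕ ((T → (T ↔ S)) → (S ∧ (T ⊕ S)))) → (¬((S ↔ ((U → S) → U)) ⊕ T) ⊕ T) = True → True = True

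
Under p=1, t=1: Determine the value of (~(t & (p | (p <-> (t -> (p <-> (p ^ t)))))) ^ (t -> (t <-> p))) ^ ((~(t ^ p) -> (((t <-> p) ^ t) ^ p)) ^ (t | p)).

p ^ t = 1 ^ 1 = 0
p <-> (p ^ t) = 1 <-> 0 = 0
t -> (p <-> (p ^ t)) = 1 -> 0 = 0
p <-> (t -> (p <-> (p ^ t))) = 1 <-> 0 = 0
p | (p <-> (t -> (p <-> (p ^ t)))) = 1 | 0 = 1
t & (p | (p <-> (t -> (p <-> (p ^ t))))) = 1 & 1 = 1
~(t & (p | (p <-> (t -> (p <-> (p ^ t)))))) = ~1 = 0
t <-> p = 1 <-> 1 = 1
t -> (t <-> p) = 1 -> 1 = 1
~(t & (p | (p <-> (t -> (p <-> (p ^ t)))))) ^ (t -> (t <-> p)) = 0 ^ 1 = 1
t ^ p = 1 ^ 1 = 0
~(t ^ p) = ~0 = 1
t <-> p = 1 <-> 1 = 1
(t <-> p) ^ t = 1 ^ 1 = 0
((t <-> p) ^ t) ^ p = 0 ^ 1 = 1
~(t ^ p) -> (((t <-> p) ^ t) ^ p) = 1 -> 1 = 1
t | p = 1 | 1 = 1
(~(t ^ p) -> (((t <-> p) ^ t) ^ p)) ^ (t | p) = 1 ^ 1 = 0
(~(t & (p | (p <-> (t -> (p <-> (p ^ t)))))) ^ (t -> (t <-> p))) ^ ((~(t ^ p) -> (((t <-> p) ^ t) ^ p)) ^ (t | p)) = 1 ^ 0 = 1

1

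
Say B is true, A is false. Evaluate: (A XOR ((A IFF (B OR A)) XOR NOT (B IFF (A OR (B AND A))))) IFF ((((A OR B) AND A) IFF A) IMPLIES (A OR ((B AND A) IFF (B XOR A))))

B OR A = True OR False = True
A IFF (B OR A) = False IFF True = False
B AND A = True AND False = False
A OR (B AND A) = False OR False = False
B IFF (A OR (B AND A)) = True IFF False = False
NOT (B IFF (A OR (B AND A))) = NOT False = True
(A IFF (B OR A)) XOR NOT (B IFF (A OR (B AND A))) = False XOR True = True
A XOR ((A IFF (B OR A)) XOR NOT (B IFF (A OR (B AND A)))) = False XOR True = True
A OR B = False OR True = True
(A OR B) AND A = True AND False = False
((A OR B) AND A) IFF A = False IFF False = True
B AND A = True AND False = False
B XOR A = True XOR False = True
(B AND A) IFF (B XOR A) = False IFF True = False
A OR ((B AND A) IFF (B XOR A)) = False OR False = False
(((A OR B) AND A) IFF A) IMPLIES (A OR ((B AND A) IFF (B XOR A))) = True IMPLIES False = False
(A XOR ((A IFF (B OR A)) XOR NOT (B IFF (A OR (B AND A))))) IFF ((((A OR B) AND A) IFF A) IMPLIES (A OR ((B AND A) IFF (B XOR A)))) = True IFF False = False

False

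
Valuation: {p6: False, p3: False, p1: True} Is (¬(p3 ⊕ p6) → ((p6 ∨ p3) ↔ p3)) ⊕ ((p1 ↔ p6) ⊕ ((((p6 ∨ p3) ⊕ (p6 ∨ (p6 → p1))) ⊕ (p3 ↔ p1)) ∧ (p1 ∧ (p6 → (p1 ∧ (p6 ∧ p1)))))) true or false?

False

Substituting p6=False, p3=False, p1=True:
p3 ⊕ p6 = False ⊕ False = False
¬(p3 ⊕ p6) = ¬False = True
p6 ∨ p3 = False ∨ False = False
(p6 ∨ p3) ↔ p3 = False ↔ False = True
¬(p3 ⊕ p6) → ((p6 ∨ p3) ↔ p3) = True → True = True
p1 ↔ p6 = True ↔ False = False
p6 ∨ p3 = False ∨ False = False
p6 → p1 = False → True = True
p6 ∨ (p6 → p1) = False ∨ True = True
(p6 ∨ p3) ⊕ (p6 ∨ (p6 → p1)) = False ⊕ True = True
p3 ↔ p1 = False ↔ True = False
((p6 ∨ p3) ⊕ (p6 ∨ (p6 → p1))) ⊕ (p3 ↔ p1) = True ⊕ False = True
p6 ∧ p1 = False ∧ True = False
p1 ∧ (p6 ∧ p1) = True ∧ False = False
p6 → (p1 ∧ (p6 ∧ p1)) = False → False = True
p1 ∧ (p6 → (p1 ∧ (p6 ∧ p1))) = True ∧ True = True
(((p6 ∨ p3) ⊕ (p6 ∨ (p6 → p1))) ⊕ (p3 ↔ p1)) ∧ (p1 ∧ (p6 → (p1 ∧ (p6 ∧ p1)))) = True ∧ True = True
(p1 ↔ p6) ⊕ ((((p6 ∨ p3) ⊕ (p6 ∨ (p6 → p1))) ⊕ (p3 ↔ p1)) ∧ (p1 ∧ (p6 → (p1 ∧ (p6 ∧ p1))))) = False ⊕ True = True
(¬(p3 ⊕ p6) → ((p6 ∨ p3) ↔ p3)) ⊕ ((p1 ↔ p6) ⊕ ((((p6 ∨ p3) ⊕ (p6 ∨ (p6 → p1))) ⊕ (p3 ↔ p1)) ∧ (p1 ∧ (p6 → (p1 ∧ (p6 ∧ p1)))))) = True ⊕ True = False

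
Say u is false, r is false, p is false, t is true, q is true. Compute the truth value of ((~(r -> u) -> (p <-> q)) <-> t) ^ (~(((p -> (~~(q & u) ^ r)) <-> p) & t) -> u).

r -> u = 0 -> 0 = 1
~(r -> u) = ~1 = 0
p <-> q = 0 <-> 1 = 0
~(r -> u) -> (p <-> q) = 0 -> 0 = 1
(~(r -> u) -> (p <-> q)) <-> t = 1 <-> 1 = 1
q & u = 1 & 0 = 0
~(q & u) = ~0 = 1
~~(q & u) = ~1 = 0
~~(q & u) ^ r = 0 ^ 0 = 0
p -> (~~(q & u) ^ r) = 0 -> 0 = 1
(p -> (~~(q & u) ^ r)) <-> p = 1 <-> 0 = 0
((p -> (~~(q & u) ^ r)) <-> p) & t = 0 & 1 = 0
~(((p -> (~~(q & u) ^ r)) <-> p) & t) = ~0 = 1
~(((p -> (~~(q & u) ^ r)) <-> p) & t) -> u = 1 -> 0 = 0
((~(r -> u) -> (p <-> q)) <-> t) ^ (~(((p -> (~~(q & u) ^ r)) <-> p) & t) -> u) = 1 ^ 0 = 1

1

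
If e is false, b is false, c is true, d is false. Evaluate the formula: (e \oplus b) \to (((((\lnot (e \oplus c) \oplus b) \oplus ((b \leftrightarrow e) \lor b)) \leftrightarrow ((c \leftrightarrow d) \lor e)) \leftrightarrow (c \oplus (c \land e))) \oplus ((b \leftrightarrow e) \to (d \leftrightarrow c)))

\text{True}

e \oplus b = \text{False} \oplus \text{False} = \text{False}
e \oplus c = \text{False} \oplus \text{True} = \text{True}
\lnot (e \oplus c) = \lnot \text{True} = \text{False}
\lnot (e \oplus c) \oplus b = \text{False} \oplus \text{False} = \text{False}
b \leftrightarrow e = \text{False} \leftrightarrow \text{False} = \text{True}
(b \leftrightarrow e) \lor b = \text{True} \lor \text{False} = \text{True}
(\lnot (e \oplus c) \oplus b) \oplus ((b \leftrightarrow e) \lor b) = \text{False} \oplus \text{True} = \text{True}
c \leftrightarrow d = \text{True} \leftrightarrow \text{False} = \text{False}
(c \leftrightarrow d) \lor e = \text{False} \lor \text{False} = \text{False}
((\lnot (e \oplus c) \oplus b) \oplus ((b \leftrightarrow e) \lor b)) \leftrightarrow ((c \leftrightarrow d) \lor e) = \text{True} \leftrightarrow \text{False} = \text{False}
c \land e = \text{True} \land \text{False} = \text{False}
c \oplus (c \land e) = \text{True} \oplus \text{False} = \text{True}
(((\lnot (e \oplus c) \oplus b) \oplus ((b \leftrightarrow e) \lor b)) \leftrightarrow ((c \leftrightarrow d) \lor e)) \leftrightarrow (c \oplus (c \land e)) = \text{False} \leftrightarrow \text{True} = \text{False}
b \leftrightarrow e = \text{False} \leftrightarrow \text{False} = \text{True}
d \leftrightarrow c = \text{False} \leftrightarrow \text{True} = \text{False}
(b \leftrightarrow e) \to (d \leftrightarrow c) = \text{True} \to \text{False} = \text{False}
((((\lnot (e \oplus c) \oplus b) \oplus ((b \leftrightarrow e) \lor b)) \leftrightarrow ((c \leftrightarrow d) \lor e)) \leftrightarrow (c \oplus (c \land e))) \oplus ((b \leftrightarrow e) \to (d \leftrightarrow c)) = \text{False} \oplus \text{False} = \text{False}
(e \oplus b) \to (((((\lnot (e \oplus c) \oplus b) \oplus ((b \leftrightarrow e) \lor b)) \leftrightarrow ((c \leftrightarrow d) \lor e)) \leftrightarrow (c \oplus (c \land e))) \oplus ((b \leftrightarrow e) \to (d \leftrightarrow c))) = \text{False} \to \text{False} = \text{True}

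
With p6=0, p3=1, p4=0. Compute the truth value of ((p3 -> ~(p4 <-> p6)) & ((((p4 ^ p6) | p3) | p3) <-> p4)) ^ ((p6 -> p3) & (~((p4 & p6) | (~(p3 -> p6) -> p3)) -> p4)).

1

Substituting p6=0, p3=1, p4=0:
p4 <-> p6 = 0 <-> 0 = 1
~(p4 <-> p6) = ~1 = 0
p3 -> ~(p4 <-> p6) = 1 -> 0 = 0
p4 ^ p6 = 0 ^ 0 = 0
(p4 ^ p6) | p3 = 0 | 1 = 1
((p4 ^ p6) | p3) | p3 = 1 | 1 = 1
(((p4 ^ p6) | p3) | p3) <-> p4 = 1 <-> 0 = 0
(p3 -> ~(p4 <-> p6)) & ((((p4 ^ p6) | p3) | p3) <-> p4) = 0 & 0 = 0
p6 -> p3 = 0 -> 1 = 1
p4 & p6 = 0 & 0 = 0
p3 -> p6 = 1 -> 0 = 0
~(p3 -> p6) = ~0 = 1
~(p3 -> p6) -> p3 = 1 -> 1 = 1
(p4 & p6) | (~(p3 -> p6) -> p3) = 0 | 1 = 1
~((p4 & p6) | (~(p3 -> p6) -> p3)) = ~1 = 0
~((p4 & p6) | (~(p3 -> p6) -> p3)) -> p4 = 0 -> 0 = 1
(p6 -> p3) & (~((p4 & p6) | (~(p3 -> p6) -> p3)) -> p4) = 1 & 1 = 1
((p3 -> ~(p4 <-> p6)) & ((((p4 ^ p6) | p3) | p3) <-> p4)) ^ ((p6 -> p3) & (~((p4 & p6) | (~(p3 -> p6) -> p3)) -> p4)) = 0 ^ 1 = 1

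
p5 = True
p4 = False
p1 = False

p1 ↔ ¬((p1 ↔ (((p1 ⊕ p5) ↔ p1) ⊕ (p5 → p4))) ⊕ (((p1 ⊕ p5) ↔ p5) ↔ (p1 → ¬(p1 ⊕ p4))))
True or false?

Substituting p5=True, p4=False, p1=False:
p1 ⊕ p5 = False ⊕ True = True
(p1 ⊕ p5) ↔ p1 = True ↔ False = False
p5 → p4 = True → False = False
((p1 ⊕ p5) ↔ p1) ⊕ (p5 → p4) = False ⊕ False = False
p1 ↔ (((p1 ⊕ p5) ↔ p1) ⊕ (p5 → p4)) = False ↔ False = True
p1 ⊕ p5 = False ⊕ True = True
(p1 ⊕ p5) ↔ p5 = True ↔ True = True
p1 ⊕ p4 = False ⊕ False = False
¬(p1 ⊕ p4) = ¬False = True
p1 → ¬(p1 ⊕ p4) = False → True = True
((p1 ⊕ p5) ↔ p5) ↔ (p1 → ¬(p1 ⊕ p4)) = True ↔ True = True
(p1 ↔ (((p1 ⊕ p5) ↔ p1) ⊕ (p5 → p4))) ⊕ (((p1 ⊕ p5) ↔ p5) ↔ (p1 → ¬(p1 ⊕ p4))) = True ⊕ True = False
¬((p1 ↔ (((p1 ⊕ p5) ↔ p1) ⊕ (p5 → p4))) ⊕ (((p1 ⊕ p5) ↔ p5) ↔ (p1 → ¬(p1 ⊕ p4)))) = ¬False = True
p1 ↔ ¬((p1 ↔ (((p1 ⊕ p5) ↔ p1) ⊕ (p5 → p4))) ⊕ (((p1 ⊕ p5) ↔ p5) ↔ (p1 → ¬(p1 ⊕ p4)))) = False ↔ True = False

False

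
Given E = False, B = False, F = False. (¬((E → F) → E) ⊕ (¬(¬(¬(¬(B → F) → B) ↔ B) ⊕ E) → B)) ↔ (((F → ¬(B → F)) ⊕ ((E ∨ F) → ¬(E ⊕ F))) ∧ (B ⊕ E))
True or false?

E → F = False → False = True
(E → F) → E = True → False = False
¬((E → F) → E) = ¬False = True
B → F = False → False = True
¬(B → F) = ¬True = False
¬(B → F) → B = False → False = True
¬(¬(B → F) → B) = ¬True = False
¬(¬(B → F) → B) ↔ B = False ↔ False = True
¬(¬(¬(B → F) → B) ↔ B) = ¬True = False
¬(¬(¬(B → F) → B) ↔ B) ⊕ E = False ⊕ False = False
¬(¬(¬(¬(B → F) → B) ↔ B) ⊕ E) = ¬False = True
¬(¬(¬(¬(B → F) → B) ↔ B) ⊕ E) → B = True → False = False
¬((E → F) → E) ⊕ (¬(¬(¬(¬(B → F) → B) ↔ B) ⊕ E) → B) = True ⊕ False = True
B → F = False → False = True
¬(B → F) = ¬True = False
F → ¬(B → F) = False → False = True
E ∨ F = False ∨ False = False
E ⊕ F = False ⊕ False = False
¬(E ⊕ F) = ¬False = True
(E ∨ F) → ¬(E ⊕ F) = False → True = True
(F → ¬(B → F)) ⊕ ((E ∨ F) → ¬(E ⊕ F)) = True ⊕ True = False
B ⊕ E = False ⊕ False = False
((F → ¬(B → F)) ⊕ ((E ∨ F) → ¬(E ⊕ F))) ∧ (B ⊕ E) = False ∧ False = False
(¬((E → F) → E) ⊕ (¬(¬(¬(¬(B → F) → B) ↔ B) ⊕ E) → B)) ↔ (((F → ¬(B → F)) ⊕ ((E ∨ F) → ¬(E ⊕ F))) ∧ (B ⊕ E)) = True ↔ False = False

False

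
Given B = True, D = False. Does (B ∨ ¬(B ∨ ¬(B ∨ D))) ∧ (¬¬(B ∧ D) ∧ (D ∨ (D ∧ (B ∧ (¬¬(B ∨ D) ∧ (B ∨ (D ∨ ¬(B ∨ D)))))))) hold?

Substituting B=True, D=False:
B ∨ D = True ∨ False = True
¬(B ∨ D) = ¬True = False
B ∨ ¬(B ∨ D) = True ∨ False = True
¬(B ∨ ¬(B ∨ D)) = ¬True = False
B ∨ ¬(B ∨ ¬(B ∨ D)) = True ∨ False = True
B ∧ D = True ∧ False = False
¬(B ∧ D) = ¬False = True
¬¬(B ∧ D) = ¬True = False
B ∨ D = True ∨ False = True
¬(B ∨ D) = ¬True = False
¬¬(B ∨ D) = ¬False = True
B ∨ D = True ∨ False = True
¬(B ∨ D) = ¬True = False
D ∨ ¬(B ∨ D) = False ∨ False = False
B ∨ (D ∨ ¬(B ∨ D)) = True ∨ False = True
¬¬(B ∨ D) ∧ (B ∨ (D ∨ ¬(B ∨ D))) = True ∧ True = True
B ∧ (¬¬(B ∨ D) ∧ (B ∨ (D ∨ ¬(B ∨ D)))) = True ∧ True = True
D ∧ (B ∧ (¬¬(B ∨ D) ∧ (B ∨ (D ∨ ¬(B ∨ D))))) = False ∧ True = False
D ∨ (D ∧ (B ∧ (¬¬(B ∨ D) ∧ (B ∨ (D ∨ ¬(B ∨ D)))))) = False ∨ False = False
¬¬(B ∧ D) ∧ (D ∨ (D ∧ (B ∧ (¬¬(B ∨ D) ∧ (B ∨ (D ∨ ¬(B ∨ D))))))) = False ∧ False = False
(B ∨ ¬(B ∨ ¬(B ∨ D))) ∧ (¬¬(B ∧ D) ∧ (D ∨ (D ∧ (B ∧ (¬¬(B ∨ D) ∧ (B ∨ (D ∨ ¬(B ∨ D)))))))) = True ∧ False = False

False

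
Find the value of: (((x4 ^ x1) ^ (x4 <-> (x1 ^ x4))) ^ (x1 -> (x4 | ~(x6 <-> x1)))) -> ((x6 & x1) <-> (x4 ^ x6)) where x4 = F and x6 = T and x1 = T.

T

Substituting x4=F, x6=T, x1=T:
x4 ^ x1 = F ^ T = T
x1 ^ x4 = T ^ F = T
x4 <-> (x1 ^ x4) = F <-> T = F
(x4 ^ x1) ^ (x4 <-> (x1 ^ x4)) = T ^ F = T
x6 <-> x1 = T <-> T = T
~(x6 <-> x1) = ~T = F
x4 | ~(x6 <-> x1) = F | F = F
x1 -> (x4 | ~(x6 <-> x1)) = T -> F = F
((x4 ^ x1) ^ (x4 <-> (x1 ^ x4))) ^ (x1 -> (x4 | ~(x6 <-> x1))) = T ^ F = T
x6 & x1 = T & T = T
x4 ^ x6 = F ^ T = T
(x6 & x1) <-> (x4 ^ x6) = T <-> T = T
(((x4 ^ x1) ^ (x4 <-> (x1 ^ x4))) ^ (x1 -> (x4 | ~(x6 <-> x1)))) -> ((x6 & x1) <-> (x4 ^ x6)) = T -> T = T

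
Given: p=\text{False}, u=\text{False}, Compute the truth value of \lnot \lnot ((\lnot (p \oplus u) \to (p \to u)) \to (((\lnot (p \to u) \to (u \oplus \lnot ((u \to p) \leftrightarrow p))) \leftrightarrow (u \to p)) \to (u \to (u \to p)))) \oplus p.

\text{True}

Substituting p=\text{False}, u=\text{False}:
p \oplus u = \text{False} \oplus \text{False} = \text{False}
\lnot (p \oplus u) = \lnot \text{False} = \text{True}
p \to u = \text{False} \to \text{False} = \text{True}
\lnot (p \oplus u) \to (p \to u) = \text{True} \to \text{True} = \text{True}
p \to u = \text{False} \to \text{False} = \text{True}
\lnot (p \to u) = \lnot \text{True} = \text{False}
u \to p = \text{False} \to \text{False} = \text{True}
(u \to p) \leftrightarrow p = \text{True} \leftrightarrow \text{False} = \text{False}
\lnot ((u \to p) \leftrightarrow p) = \lnot \text{False} = \text{True}
u \oplus \lnot ((u \to p) \leftrightarrow p) = \text{False} \oplus \text{True} = \text{True}
\lnot (p \to u) \to (u \oplus \lnot ((u \to p) \leftrightarrow p)) = \text{False} \to \text{True} = \text{True}
u \to p = \text{False} \to \text{False} = \text{True}
(\lnot (p \to u) \to (u \oplus \lnot ((u \to p) \leftrightarrow p))) \leftrightarrow (u \to p) = \text{True} \leftrightarrow \text{True} = \text{True}
u \to p = \text{False} \to \text{False} = \text{True}
u \to (u \to p) = \text{False} \to \text{True} = \text{True}
((\lnot (p \to u) \to (u \oplus \lnot ((u \to p) \leftrightarrow p))) \leftrightarrow (u \to p)) \to (u \to (u \to p)) = \text{True} \to \text{True} = \text{True}
(\lnot (p \oplus u) \to (p \to u)) \to (((\lnot (p \to u) \to (u \oplus \lnot ((u \to p) \leftrightarrow p))) \leftrightarrow (u \to p)) \to (u \to (u \to p))) = \text{True} \to \text{True} = \text{True}
\lnot ((\lnot (p \oplus u) \to (p \to u)) \to (((\lnot (p \to u) \to (u \oplus \lnot ((u \to p) \leftrightarrow p))) \leftrightarrow (u \to p)) \to (u \to (u \to p)))) = \lnot \text{True} = \text{False}
\lnot \lnot ((\lnot (p \oplus u) \to (p \to u)) \to (((\lnot (p \to u) \to (u \oplus \lnot ((u \to p) \leftrightarrow p))) \leftrightarrow (u \to p)) \to (u \to (u \to p)))) = \lnot \text{False} = \text{True}
\lnot \lnot ((\lnot (p \oplus u) \to (p \to u)) \to (((\lnot (p \to u) \to (u \oplus \lnot ((u \to p) \leftrightarrow p))) \leftrightarrow (u \to p)) \to (u \to (u \to p)))) \oplus p = \text{True} \oplus \text{False} = \text{True}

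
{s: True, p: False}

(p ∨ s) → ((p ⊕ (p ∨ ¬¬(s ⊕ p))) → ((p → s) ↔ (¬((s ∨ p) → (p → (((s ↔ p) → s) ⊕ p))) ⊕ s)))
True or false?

Substituting s=True, p=False:
p ∨ s = False ∨ True = True
s ⊕ p = True ⊕ False = True
¬(s ⊕ p) = ¬True = False
¬¬(s ⊕ p) = ¬False = True
p ∨ ¬¬(s ⊕ p) = False ∨ True = True
p ⊕ (p ∨ ¬¬(s ⊕ p)) = False ⊕ True = True
p → s = False → True = True
s ∨ p = True ∨ False = True
s ↔ p = True ↔ False = False
(s ↔ p) → s = False → True = True
((s ↔ p) → s) ⊕ p = True ⊕ False = True
p → (((s ↔ p) → s) ⊕ p) = False → True = True
(s ∨ p) → (p → (((s ↔ p) → s) ⊕ p)) = True → True = True
¬((s ∨ p) → (p → (((s ↔ p) → s) ⊕ p))) = ¬True = False
¬((s ∨ p) → (p → (((s ↔ p) → s) ⊕ p))) ⊕ s = False ⊕ True = True
(p → s) ↔ (¬((s ∨ p) → (p → (((s ↔ p) → s) ⊕ p))) ⊕ s) = True ↔ True = True
(p ⊕ (p ∨ ¬¬(s ⊕ p))) → ((p → s) ↔ (¬((s ∨ p) → (p → (((s ↔ p) → s) ⊕ p))) ⊕ s)) = True → True = True
(p ∨ s) → ((p ⊕ (p ∨ ¬¬(s ⊕ p))) → ((p → s) ↔ (¬((s ∨ p) → (p → (((s ↔ p) → s) ⊕ p))) ⊕ s))) = True → True = True

True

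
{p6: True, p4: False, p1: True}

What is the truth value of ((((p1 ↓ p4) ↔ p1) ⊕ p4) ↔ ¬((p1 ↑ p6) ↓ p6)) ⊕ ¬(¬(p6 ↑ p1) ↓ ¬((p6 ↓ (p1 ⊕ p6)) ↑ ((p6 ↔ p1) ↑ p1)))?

Substituting p6=True, p4=False, p1=True:
p1 ↓ p4 = True ↓ False = False
(p1 ↓ p4) ↔ p1 = False ↔ True = False
((p1 ↓ p4) ↔ p1) ⊕ p4 = False ⊕ False = False
p1 ↑ p6 = True ↑ True = False
(p1 ↑ p6) ↓ p6 = False ↓ True = False
¬((p1 ↑ p6) ↓ p6) = ¬False = True
(((p1 ↓ p4) ↔ p1) ⊕ p4) ↔ ¬((p1 ↑ p6) ↓ p6) = False ↔ True = False
p6 ↑ p1 = True ↑ True = False
¬(p6 ↑ p1) = ¬False = True
p1 ⊕ p6 = True ⊕ True = False
p6 ↓ (p1 ⊕ p6) = True ↓ False = False
p6 ↔ p1 = True ↔ True = True
(p6 ↔ p1) ↑ p1 = True ↑ True = False
(p6 ↓ (p1 ⊕ p6)) ↑ ((p6 ↔ p1) ↑ p1) = False ↑ False = True
¬((p6 ↓ (p1 ⊕ p6)) ↑ ((p6 ↔ p1) ↑ p1)) = ¬True = False
¬(p6 ↑ p1) ↓ ¬((p6 ↓ (p1 ⊕ p6)) ↑ ((p6 ↔ p1) ↑ p1)) = True ↓ False = False
¬(¬(p6 ↑ p1) ↓ ¬((p6 ↓ (p1 ⊕ p6)) ↑ ((p6 ↔ p1) ↑ p1))) = ¬False = True
((((p1 ↓ p4) ↔ p1) ⊕ p4) ↔ ¬((p1 ↑ p6) ↓ p6)) ⊕ ¬(¬(p6 ↑ p1) ↓ ¬((p6 ↓ (p1 ⊕ p6)) ↑ ((p6 ↔ p1) ↑ p1))) = False ⊕ True = True

True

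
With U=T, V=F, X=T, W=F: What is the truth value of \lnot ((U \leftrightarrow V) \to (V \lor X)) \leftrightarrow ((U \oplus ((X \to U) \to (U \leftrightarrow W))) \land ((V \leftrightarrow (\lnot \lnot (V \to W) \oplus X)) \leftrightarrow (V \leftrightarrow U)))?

U \leftrightarrow V = T \leftrightarrow F = F
V \lor X = F \lor T = T
(U \leftrightarrow V) \to (V \lor X) = F \to T = T
\lnot ((U \leftrightarrow V) \to (V \lor X)) = \lnot T = F
X \to U = T \to T = T
U \leftrightarrow W = T \leftrightarrow F = F
(X \to U) \to (U \leftrightarrow W) = T \to F = F
U \oplus ((X \to U) \to (U \leftrightarrow W)) = T \oplus F = T
V \to W = F \to F = T
\lnot (V \to W) = \lnot T = F
\lnot \lnot (V \to W) = \lnot F = T
\lnot \lnot (V \to W) \oplus X = T \oplus T = F
V \leftrightarrow (\lnot \lnot (V \to W) \oplus X) = F \leftrightarrow F = T
V \leftrightarrow U = F \leftrightarrow T = F
(V \leftrightarrow (\lnot \lnot (V \to W) \oplus X)) \leftrightarrow (V \leftrightarrow U) = T \leftrightarrow F = F
(U \oplus ((X \to U) \to (U \leftrightarrow W))) \land ((V \leftrightarrow (\lnot \lnot (V \to W) \oplus X)) \leftrightarrow (V \leftrightarrow U)) = T \land F = F
\lnot ((U \leftrightarrow V) \to (V \lor X)) \leftrightarrow ((U \oplus ((X \to U) \to (U \leftrightarrow W))) \land ((V \leftrightarrow (\lnot \lnot (V \to W) \oplus X)) \leftrightarrow (V \leftrightarrow U))) = F \leftrightarrow F = T

T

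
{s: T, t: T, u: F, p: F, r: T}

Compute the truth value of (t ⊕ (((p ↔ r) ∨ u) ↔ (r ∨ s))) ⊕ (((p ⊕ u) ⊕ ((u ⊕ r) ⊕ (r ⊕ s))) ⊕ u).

F

p ↔ r = F ↔ T = F
(p ↔ r) ∨ u = F ∨ F = F
r ∨ s = T ∨ T = T
((p ↔ r) ∨ u) ↔ (r ∨ s) = F ↔ T = F
t ⊕ (((p ↔ r) ∨ u) ↔ (r ∨ s)) = T ⊕ F = T
p ⊕ u = F ⊕ F = F
u ⊕ r = F ⊕ T = T
r ⊕ s = T ⊕ T = F
(u ⊕ r) ⊕ (r ⊕ s) = T ⊕ F = T
(p ⊕ u) ⊕ ((u ⊕ r) ⊕ (r ⊕ s)) = F ⊕ T = T
((p ⊕ u) ⊕ ((u ⊕ r) ⊕ (r ⊕ s))) ⊕ u = T ⊕ F = T
(t ⊕ (((p ↔ r) ∨ u) ↔ (r ∨ s))) ⊕ (((p ⊕ u) ⊕ ((u ⊕ r) ⊕ (r ⊕ s))) ⊕ u) = T ⊕ T = F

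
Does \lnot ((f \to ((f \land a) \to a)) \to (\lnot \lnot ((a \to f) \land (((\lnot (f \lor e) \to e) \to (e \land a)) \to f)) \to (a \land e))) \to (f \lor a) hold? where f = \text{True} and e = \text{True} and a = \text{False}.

\text{True}

Substituting f=\text{True}, e=\text{True}, a=\text{False}:
f \land a = \text{True} \land \text{False} = \text{False}
(f \land a) \to a = \text{False} \to \text{False} = \text{True}
f \to ((f \land a) \to a) = \text{True} \to \text{True} = \text{True}
a \to f = \text{False} \to \text{True} = \text{True}
f \lor e = \text{True} \lor \text{True} = \text{True}
\lnot (f \lor e) = \lnot \text{True} = \text{False}
\lnot (f \lor e) \to e = \text{False} \to \text{True} = \text{True}
e \land a = \text{True} \land \text{False} = \text{False}
(\lnot (f \lor e) \to e) \to (e \land a) = \text{True} \to \text{False} = \text{False}
((\lnot (f \lor e) \to e) \to (e \land a)) \to f = \text{False} \to \text{True} = \text{True}
(a \to f) \land (((\lnot (f \lor e) \to e) \to (e \land a)) \to f) = \text{True} \land \text{True} = \text{True}
\lnot ((a \to f) \land (((\lnot (f \lor e) \to e) \to (e \land a)) \to f)) = \lnot \text{True} = \text{False}
\lnot \lnot ((a \to f) \land (((\lnot (f \lor e) \to e) \to (e \land a)) \to f)) = \lnot \text{False} = \text{True}
a \land e = \text{False} \land \text{True} = \text{False}
\lnot \lnot ((a \to f) \land (((\lnot (f \lor e) \to e) \to (e \land a)) \to f)) \to (a \land e) = \text{True} \to \text{False} = \text{False}
(f \to ((f \land a) \to a)) \to (\lnot \lnot ((a \to f) \land (((\lnot (f \lor e) \to e) \to (e \land a)) \to f)) \to (a \land e)) = \text{True} \to \text{False} = \text{False}
\lnot ((f \to ((f \land a) \to a)) \to (\lnot \lnot ((a \to f) \land (((\lnot (f \lor e) \to e) \to (e \land a)) \to f)) \to (a \land e))) = \lnot \text{False} = \text{True}
f \lor a = \text{True} \lor \text{False} = \text{True}
\lnot ((f \to ((f \land a) \to a)) \to (\lnot \lnot ((a \to f) \land (((\lnot (f \lor e) \to e) \to (e \land a)) \to f)) \to (a \land e))) \to (f \lor a) = \text{True} \to \text{True} = \text{True}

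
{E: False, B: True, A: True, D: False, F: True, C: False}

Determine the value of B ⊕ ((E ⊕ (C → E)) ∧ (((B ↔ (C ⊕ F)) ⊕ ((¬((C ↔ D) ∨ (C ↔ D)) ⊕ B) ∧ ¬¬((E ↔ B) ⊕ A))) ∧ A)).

True

C → E = False → False = True
E ⊕ (C → E) = False ⊕ True = True
C ⊕ F = False ⊕ True = True
B ↔ (C ⊕ F) = True ↔ True = True
C ↔ D = False ↔ False = True
C ↔ D = False ↔ False = True
(C ↔ D) ∨ (C ↔ D) = True ∨ True = True
¬((C ↔ D) ∨ (C ↔ D)) = ¬True = False
¬((C ↔ D) ∨ (C ↔ D)) ⊕ B = False ⊕ True = True
E ↔ B = False ↔ True = False
(E ↔ B) ⊕ A = False ⊕ True = True
¬((E ↔ B) ⊕ A) = ¬True = False
¬¬((E ↔ B) ⊕ A) = ¬False = True
(¬((C ↔ D) ∨ (C ↔ D)) ⊕ B) ∧ ¬¬((E ↔ B) ⊕ A) = True ∧ True = True
(B ↔ (C ⊕ F)) ⊕ ((¬((C ↔ D) ∨ (C ↔ D)) ⊕ B) ∧ ¬¬((E ↔ B) ⊕ A)) = True ⊕ True = False
((B ↔ (C ⊕ F)) ⊕ ((¬((C ↔ D) ∨ (C ↔ D)) ⊕ B) ∧ ¬¬((E ↔ B) ⊕ A))) ∧ A = False ∧ True = False
(E ⊕ (C → E)) ∧ (((B ↔ (C ⊕ F)) ⊕ ((¬((C ↔ D) ∨ (C ↔ D)) ⊕ B) ∧ ¬¬((E ↔ B) ⊕ A))) ∧ A) = True ∧ False = False
B ⊕ ((E ⊕ (C → E)) ∧ (((B ↔ (C ⊕ F)) ⊕ ((¬((C ↔ D) ∨ (C ↔ D)) ⊕ B) ∧ ¬¬((E ↔ B) ⊕ A))) ∧ A)) = True ⊕ False = True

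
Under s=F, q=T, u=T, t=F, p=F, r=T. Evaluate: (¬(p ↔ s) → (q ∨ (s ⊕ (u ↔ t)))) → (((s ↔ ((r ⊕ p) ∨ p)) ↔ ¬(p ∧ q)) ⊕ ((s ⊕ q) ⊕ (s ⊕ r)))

F

p ↔ s = F ↔ F = T
¬(p ↔ s) = ¬T = F
u ↔ t = T ↔ F = F
s ⊕ (u ↔ t) = F ⊕ F = F
q ∨ (s ⊕ (u ↔ t)) = T ∨ F = T
¬(p ↔ s) → (q ∨ (s ⊕ (u ↔ t))) = F → T = T
r ⊕ p = T ⊕ F = T
(r ⊕ p) ∨ p = T ∨ F = T
s ↔ ((r ⊕ p) ∨ p) = F ↔ T = F
p ∧ q = F ∧ T = F
¬(p ∧ q) = ¬F = T
(s ↔ ((r ⊕ p) ∨ p)) ↔ ¬(p ∧ q) = F ↔ T = F
s ⊕ q = F ⊕ T = T
s ⊕ r = F ⊕ T = T
(s ⊕ q) ⊕ (s ⊕ r) = T ⊕ T = F
((s ↔ ((r ⊕ p) ∨ p)) ↔ ¬(p ∧ q)) ⊕ ((s ⊕ q) ⊕ (s ⊕ r)) = F ⊕ F = F
(¬(p ↔ s) → (q ∨ (s ⊕ (u ↔ t)))) → (((s ↔ ((r ⊕ p) ∨ p)) ↔ ¬(p ∧ q)) ⊕ ((s ⊕ q) ⊕ (s ⊕ r))) = T → F = F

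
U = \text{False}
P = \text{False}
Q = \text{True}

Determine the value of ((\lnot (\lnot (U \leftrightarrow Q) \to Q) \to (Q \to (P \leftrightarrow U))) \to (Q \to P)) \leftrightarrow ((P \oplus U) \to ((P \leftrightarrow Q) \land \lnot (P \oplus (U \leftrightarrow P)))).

\text{False}

U \leftrightarrow Q = \text{False} \leftrightarrow \text{True} = \text{False}
\lnot (U \leftrightarrow Q) = \lnot \text{False} = \text{True}
\lnot (U \leftrightarrow Q) \to Q = \text{True} \to \text{True} = \text{True}
\lnot (\lnot (U \leftrightarrow Q) \to Q) = \lnot \text{True} = \text{False}
P \leftrightarrow U = \text{False} \leftrightarrow \text{False} = \text{True}
Q \to (P \leftrightarrow U) = \text{True} \to \text{True} = \text{True}
\lnot (\lnot (U \leftrightarrow Q) \to Q) \to (Q \to (P \leftrightarrow U)) = \text{False} \to \text{True} = \text{True}
Q \to P = \text{True} \to \text{False} = \text{False}
(\lnot (\lnot (U \leftrightarrow Q) \to Q) \to (Q \to (P \leftrightarrow U))) \to (Q \to P) = \text{True} \to \text{False} = \text{False}
P \oplus U = \text{False} \oplus \text{False} = \text{False}
P \leftrightarrow Q = \text{False} \leftrightarrow \text{True} = \text{False}
U \leftrightarrow P = \text{False} \leftrightarrow \text{False} = \text{True}
P \oplus (U \leftrightarrow P) = \text{False} \oplus \text{True} = \text{True}
\lnot (P \oplus (U \leftrightarrow P)) = \lnot \text{True} = \text{False}
(P \leftrightarrow Q) \land \lnot (P \oplus (U \leftrightarrow P)) = \text{False} \land \text{False} = \text{False}
(P \oplus U) \to ((P \leftrightarrow Q) \land \lnot (P \oplus (U \leftrightarrow P))) = \text{False} \to \text{False} = \text{True}
((\lnot (\lnot (U \leftrightarrow Q) \to Q) \to (Q \to (P \leftrightarrow U))) \to (Q \to P)) \leftrightarrow ((P \oplus U) \to ((P \leftrightarrow Q) \land \lnot (P \oplus (U \leftrightarrow P)))) = \text{False} \leftrightarrow \text{True} = \text{False}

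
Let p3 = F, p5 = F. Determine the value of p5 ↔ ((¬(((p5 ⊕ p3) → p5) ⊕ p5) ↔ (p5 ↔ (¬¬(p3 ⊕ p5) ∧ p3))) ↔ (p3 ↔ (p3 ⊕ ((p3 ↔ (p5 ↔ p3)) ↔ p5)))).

F

p5 ⊕ p3 = F ⊕ F = F
(p5 ⊕ p3) → p5 = F → F = T
((p5 ⊕ p3) → p5) ⊕ p5 = T ⊕ F = T
¬(((p5 ⊕ p3) → p5) ⊕ p5) = ¬T = F
p3 ⊕ p5 = F ⊕ F = F
¬(p3 ⊕ p5) = ¬F = T
¬¬(p3 ⊕ p5) = ¬T = F
¬¬(p3 ⊕ p5) ∧ p3 = F ∧ F = F
p5 ↔ (¬¬(p3 ⊕ p5) ∧ p3) = F ↔ F = T
¬(((p5 ⊕ p3) → p5) ⊕ p5) ↔ (p5 ↔ (¬¬(p3 ⊕ p5) ∧ p3)) = F ↔ T = F
p5 ↔ p3 = F ↔ F = T
p3 ↔ (p5 ↔ p3) = F ↔ T = F
(p3 ↔ (p5 ↔ p3)) ↔ p5 = F ↔ F = T
p3 ⊕ ((p3 ↔ (p5 ↔ p3)) ↔ p5) = F ⊕ T = T
p3 ↔ (p3 ⊕ ((p3 ↔ (p5 ↔ p3)) ↔ p5)) = F ↔ T = F
(¬(((p5 ⊕ p3) → p5) ⊕ p5) ↔ (p5 ↔ (¬¬(p3 ⊕ p5) ∧ p3))) ↔ (p3 ↔ (p3 ⊕ ((p3 ↔ (p5 ↔ p3)) ↔ p5))) = F ↔ F = T
p5 ↔ ((¬(((p5 ⊕ p3) → p5) ⊕ p5) ↔ (p5 ↔ (¬¬(p3 ⊕ p5) ∧ p3))) ↔ (p3 ↔ (p3 ⊕ ((p3 ↔ (p5 ↔ p3)) ↔ p5)))) = F ↔ T = F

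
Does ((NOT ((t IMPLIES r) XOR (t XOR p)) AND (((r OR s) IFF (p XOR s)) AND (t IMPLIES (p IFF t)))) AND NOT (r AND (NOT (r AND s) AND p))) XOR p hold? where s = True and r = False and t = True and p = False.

False

t IMPLIES r = True IMPLIES False = False
t XOR p = True XOR False = True
(t IMPLIES r) XOR (t XOR p) = False XOR True = True
NOT ((t IMPLIES r) XOR (t XOR p)) = NOT True = False
r OR s = False OR True = True
p XOR s = False XOR True = True
(r OR s) IFF (p XOR s) = True IFF True = True
p IFF t = False IFF True = False
t IMPLIES (p IFF t) = True IMPLIES False = False
((r OR s) IFF (p XOR s)) AND (t IMPLIES (p IFF t)) = True AND False = False
NOT ((t IMPLIES r) XOR (t XOR p)) AND (((r OR s) IFF (p XOR s)) AND (t IMPLIES (p IFF t))) = False AND False = False
r AND s = False AND True = False
NOT (r AND s) = NOT False = True
NOT (r AND s) AND p = True AND False = False
r AND (NOT (r AND s) AND p) = False AND False = False
NOT (r AND (NOT (r AND s) AND p)) = NOT False = True
(NOT ((t IMPLIES r) XOR (t XOR p)) AND (((r OR s) IFF (p XOR s)) AND (t IMPLIES (p IFF t)))) AND NOT (r AND (NOT (r AND s) AND p)) = False AND True = False
((NOT ((t IMPLIES r) XOR (t XOR p)) AND (((r OR s) IFF (p XOR s)) AND (t IMPLIES (p IFF t)))) AND NOT (r AND (NOT (r AND s) AND p))) XOR p = False XOR False = False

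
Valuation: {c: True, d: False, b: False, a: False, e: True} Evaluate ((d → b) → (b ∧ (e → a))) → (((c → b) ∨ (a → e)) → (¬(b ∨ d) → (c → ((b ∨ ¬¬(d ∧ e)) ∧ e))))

Substituting c=True, d=False, b=False, a=False, e=True:
d → b = False → False = True
e → a = True → False = False
b ∧ (e → a) = False ∧ False = False
(d → b) → (b ∧ (e → a)) = True → False = False
c → b = True → False = False
a → e = False → True = True
(c → b) ∨ (a → e) = False ∨ True = True
b ∨ d = False ∨ False = False
¬(b ∨ d) = ¬False = True
d ∧ e = False ∧ True = False
¬(d ∧ e) = ¬False = True
¬¬(d ∧ e) = ¬True = False
b ∨ ¬¬(d ∧ e) = False ∨ False = False
(b ∨ ¬¬(d ∧ e)) ∧ e = False ∧ True = False
c → ((b ∨ ¬¬(d ∧ e)) ∧ e) = True → False = False
¬(b ∨ d) → (c → ((b ∨ ¬¬(d ∧ e)) ∧ e)) = True → False = False
((c → b) ∨ (a → e)) → (¬(b ∨ d) → (c → ((b ∨ ¬¬(d ∧ e)) ∧ e))) = True → False = False
((d → b) → (b ∧ (e → a))) → (((c → b) ∨ (a → e)) → (¬(b ∨ d) → (c → ((b ∨ ¬¬(d ∧ e)) ∧ e)))) = False → False = True

True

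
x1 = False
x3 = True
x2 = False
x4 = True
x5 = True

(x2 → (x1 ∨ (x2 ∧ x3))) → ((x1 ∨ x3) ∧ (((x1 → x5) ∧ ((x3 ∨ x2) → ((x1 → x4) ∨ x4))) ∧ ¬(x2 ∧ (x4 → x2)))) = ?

x2 ∧ x3 = False ∧ True = False
x1 ∨ (x2 ∧ x3) = False ∨ False = False
x2 → (x1 ∨ (x2 ∧ x3)) = False → False = True
x1 ∨ x3 = False ∨ True = True
x1 → x5 = False → True = True
x3 ∨ x2 = True ∨ False = True
x1 → x4 = False → True = True
(x1 → x4) ∨ x4 = True ∨ True = True
(x3 ∨ x2) → ((x1 → x4) ∨ x4) = True → True = True
(x1 → x5) ∧ ((x3 ∨ x2) → ((x1 → x4) ∨ x4)) = True ∧ True = True
x4 → x2 = True → False = False
x2 ∧ (x4 → x2) = False ∧ False = False
¬(x2 ∧ (x4 → x2)) = ¬False = True
((x1 → x5) ∧ ((x3 ∨ x2) → ((x1 → x4) ∨ x4))) ∧ ¬(x2 ∧ (x4 → x2)) = True ∧ True = True
(x1 ∨ x3) ∧ (((x1 → x5) ∧ ((x3 ∨ x2) → ((x1 → x4) ∨ x4))) ∧ ¬(x2 ∧ (x4 → x2))) = True ∧ True = True
(x2 → (x1 ∨ (x2 ∧ x3))) → ((x1 ∨ x3) ∧ (((x1 → x5) ∧ ((x3 ∨ x2) → ((x1 → x4) ∨ x4))) ∧ ¬(x2 ∧ (x4 → x2)))) = True → True = True

True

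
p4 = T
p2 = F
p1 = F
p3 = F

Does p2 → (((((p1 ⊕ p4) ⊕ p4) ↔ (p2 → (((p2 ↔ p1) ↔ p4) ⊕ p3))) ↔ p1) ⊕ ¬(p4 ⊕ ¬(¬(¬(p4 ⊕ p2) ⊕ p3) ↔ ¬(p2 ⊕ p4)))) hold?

T

p1 ⊕ p4 = F ⊕ T = T
(p1 ⊕ p4) ⊕ p4 = T ⊕ T = F
p2 ↔ p1 = F ↔ F = T
(p2 ↔ p1) ↔ p4 = T ↔ T = T
((p2 ↔ p1) ↔ p4) ⊕ p3 = T ⊕ F = T
p2 → (((p2 ↔ p1) ↔ p4) ⊕ p3) = F → T = T
((p1 ⊕ p4) ⊕ p4) ↔ (p2 → (((p2 ↔ p1) ↔ p4) ⊕ p3)) = F ↔ T = F
(((p1 ⊕ p4) ⊕ p4) ↔ (p2 → (((p2 ↔ p1) ↔ p4) ⊕ p3))) ↔ p1 = F ↔ F = T
p4 ⊕ p2 = T ⊕ F = T
¬(p4 ⊕ p2) = ¬T = F
¬(p4 ⊕ p2) ⊕ p3 = F ⊕ F = F
¬(¬(p4 ⊕ p2) ⊕ p3) = ¬F = T
p2 ⊕ p4 = F ⊕ T = T
¬(p2 ⊕ p4) = ¬T = F
¬(¬(p4 ⊕ p2) ⊕ p3) ↔ ¬(p2 ⊕ p4) = T ↔ F = F
¬(¬(¬(p4 ⊕ p2) ⊕ p3) ↔ ¬(p2 ⊕ p4)) = ¬F = T
p4 ⊕ ¬(¬(¬(p4 ⊕ p2) ⊕ p3) ↔ ¬(p2 ⊕ p4)) = T ⊕ T = F
¬(p4 ⊕ ¬(¬(¬(p4 ⊕ p2) ⊕ p3) ↔ ¬(p2 ⊕ p4))) = ¬F = T
((((p1 ⊕ p4) ⊕ p4) ↔ (p2 → (((p2 ↔ p1) ↔ p4) ⊕ p3))) ↔ p1) ⊕ ¬(p4 ⊕ ¬(¬(¬(p4 ⊕ p2) ⊕ p3) ↔ ¬(p2 ⊕ p4))) = T ⊕ T = F
p2 → (((((p1 ⊕ p4) ⊕ p4) ↔ (p2 → (((p2 ↔ p1) ↔ p4) ⊕ p3))) ↔ p1) ⊕ ¬(p4 ⊕ ¬(¬(¬(p4 ⊕ p2) ⊕ p3) ↔ ¬(p2 ⊕ p4)))) = F → F = T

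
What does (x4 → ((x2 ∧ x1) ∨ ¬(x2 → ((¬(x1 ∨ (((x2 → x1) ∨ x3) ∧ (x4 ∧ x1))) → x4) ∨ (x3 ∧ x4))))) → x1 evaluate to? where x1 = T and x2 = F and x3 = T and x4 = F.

Substituting x1=T, x2=F, x3=T, x4=F:
x2 ∧ x1 = F ∧ T = F
x2 → x1 = F → T = T
(x2 → x1) ∨ x3 = T ∨ T = T
x4 ∧ x1 = F ∧ T = F
((x2 → x1) ∨ x3) ∧ (x4 ∧ x1) = T ∧ F = F
x1 ∨ (((x2 → x1) ∨ x3) ∧ (x4 ∧ x1)) = T ∨ F = T
¬(x1 ∨ (((x2 → x1) ∨ x3) ∧ (x4 ∧ x1))) = ¬T = F
¬(x1 ∨ (((x2 → x1) ∨ x3) ∧ (x4 ∧ x1))) → x4 = F → F = T
x3 ∧ x4 = T ∧ F = F
(¬(x1 ∨ (((x2 → x1) ∨ x3) ∧ (x4 ∧ x1))) → x4) ∨ (x3 ∧ x4) = T ∨ F = T
x2 → ((¬(x1 ∨ (((x2 → x1) ∨ x3) ∧ (x4 ∧ x1))) → x4) ∨ (x3 ∧ x4)) = F → T = T
¬(x2 → ((¬(x1 ∨ (((x2 → x1) ∨ x3) ∧ (x4 ∧ x1))) → x4) ∨ (x3 ∧ x4))) = ¬T = F
(x2 ∧ x1) ∨ ¬(x2 → ((¬(x1 ∨ (((x2 → x1) ∨ x3) ∧ (x4 ∧ x1))) → x4) ∨ (x3 ∧ x4))) = F ∨ F = F
x4 → ((x2 ∧ x1) ∨ ¬(x2 → ((¬(x1 ∨ (((x2 → x1) ∨ x3) ∧ (x4 ∧ x1))) → x4) ∨ (x3 ∧ x4)))) = F → F = T
(x4 → ((x2 ∧ x1) ∨ ¬(x2 → ((¬(x1 ∨ (((x2 → x1) ∨ x3) ∧ (x4 ∧ x1))) → x4) ∨ (x3 ∧ x4))))) → x1 = T → T = T

T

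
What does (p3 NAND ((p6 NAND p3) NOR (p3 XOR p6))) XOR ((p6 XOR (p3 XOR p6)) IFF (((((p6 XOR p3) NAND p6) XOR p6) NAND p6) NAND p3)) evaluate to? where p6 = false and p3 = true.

p6 NAND p3 = false NAND true = true
p3 XOR p6 = true XOR false = true
(p6 NAND p3) NOR (p3 XOR p6) = true NOR true = false
p3 NAND ((p6 NAND p3) NOR (p3 XOR p6)) = true NAND false = true
p3 XOR p6 = true XOR false = true
p6 XOR (p3 XOR p6) = false XOR true = true
p6 XOR p3 = false XOR true = true
(p6 XOR p3) NAND p6 = true NAND false = true
((p6 XOR p3) NAND p6) XOR p6 = true XOR false = true
(((p6 XOR p3) NAND p6) XOR p6) NAND p6 = true NAND false = true
((((p6 XOR p3) NAND p6) XOR p6) NAND p6) NAND p3 = true NAND true = false
(p6 XOR (p3 XOR p6)) IFF (((((p6 XOR p3) NAND p6) XOR p6) NAND p6) NAND p3) = true IFF false = false
(p3 NAND ((p6 NAND p3) NOR (p3 XOR p6))) XOR ((p6 XOR (p3 XOR p6)) IFF (((((p6 XOR p3) NAND p6) XOR p6) NAND p6) NAND p3)) = true XOR false = true

true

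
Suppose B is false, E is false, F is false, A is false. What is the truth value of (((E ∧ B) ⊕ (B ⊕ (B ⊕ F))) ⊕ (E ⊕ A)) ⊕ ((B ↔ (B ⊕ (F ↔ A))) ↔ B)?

True

E ∧ B = False ∧ False = False
B ⊕ F = False ⊕ False = False
B ⊕ (B ⊕ F) = False ⊕ False = False
(E ∧ B) ⊕ (B ⊕ (B ⊕ F)) = False ⊕ False = False
E ⊕ A = False ⊕ False = False
((E ∧ B) ⊕ (B ⊕ (B ⊕ F))) ⊕ (E ⊕ A) = False ⊕ False = False
F ↔ A = False ↔ False = True
B ⊕ (F ↔ A) = False ⊕ True = True
B ↔ (B ⊕ (F ↔ A)) = False ↔ True = False
(B ↔ (B ⊕ (F ↔ A))) ↔ B = False ↔ False = True
(((E ∧ B) ⊕ (B ⊕ (B ⊕ F))) ⊕ (E ⊕ A)) ⊕ ((B ↔ (B ⊕ (F ↔ A))) ↔ B) = False ⊕ True = True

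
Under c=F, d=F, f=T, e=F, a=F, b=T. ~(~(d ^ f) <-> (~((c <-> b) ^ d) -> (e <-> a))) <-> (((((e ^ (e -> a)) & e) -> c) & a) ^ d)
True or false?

F

d ^ f = F ^ T = T
~(d ^ f) = ~T = F
c <-> b = F <-> T = F
(c <-> b) ^ d = F ^ F = F
~((c <-> b) ^ d) = ~F = T
e <-> a = F <-> F = T
~((c <-> b) ^ d) -> (e <-> a) = T -> T = T
~(d ^ f) <-> (~((c <-> b) ^ d) -> (e <-> a)) = F <-> T = F
~(~(d ^ f) <-> (~((c <-> b) ^ d) -> (e <-> a))) = ~F = T
e -> a = F -> F = T
e ^ (e -> a) = F ^ T = T
(e ^ (e -> a)) & e = T & F = F
((e ^ (e -> a)) & e) -> c = F -> F = T
(((e ^ (e -> a)) & e) -> c) & a = T & F = F
((((e ^ (e -> a)) & e) -> c) & a) ^ d = F ^ F = F
~(~(d ^ f) <-> (~((c <-> b) ^ d) -> (e <-> a))) <-> (((((e ^ (e -> a)) & e) -> c) & a) ^ d) = T <-> F = F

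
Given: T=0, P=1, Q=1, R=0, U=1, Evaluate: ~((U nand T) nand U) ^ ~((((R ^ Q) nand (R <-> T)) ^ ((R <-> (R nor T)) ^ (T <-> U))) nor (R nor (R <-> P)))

U nand T = 1 nand 0 = 1
(U nand T) nand U = 1 nand 1 = 0
~((U nand T) nand U) = ~0 = 1
R ^ Q = 0 ^ 1 = 1
R <-> T = 0 <-> 0 = 1
(R ^ Q) nand (R <-> T) = 1 nand 1 = 0
R nor T = 0 nor 0 = 1
R <-> (R nor T) = 0 <-> 1 = 0
T <-> U = 0 <-> 1 = 0
(R <-> (R nor T)) ^ (T <-> U) = 0 ^ 0 = 0
((R ^ Q) nand (R <-> T)) ^ ((R <-> (R nor T)) ^ (T <-> U)) = 0 ^ 0 = 0
R <-> P = 0 <-> 1 = 0
R nor (R <-> P) = 0 nor 0 = 1
(((R ^ Q) nand (R <-> T)) ^ ((R <-> (R nor T)) ^ (T <-> U))) nor (R nor (R <-> P)) = 0 nor 1 = 0
~((((R ^ Q) nand (R <-> T)) ^ ((R <-> (R nor T)) ^ (T <-> U))) nor (R nor (R <-> P))) = ~0 = 1
~((U nand T) nand U) ^ ~((((R ^ Q) nand (R <-> T)) ^ ((R <-> (R nor T)) ^ (T <-> U))) nor (R nor (R <-> P))) = 1 ^ 1 = 0

0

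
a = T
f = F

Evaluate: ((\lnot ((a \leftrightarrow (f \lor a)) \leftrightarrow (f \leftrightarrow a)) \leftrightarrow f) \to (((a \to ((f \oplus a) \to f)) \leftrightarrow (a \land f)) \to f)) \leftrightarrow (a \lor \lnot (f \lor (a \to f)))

T

Substituting a=T, f=F:
f \lor a = F \lor T = T
a \leftrightarrow (f \lor a) = T \leftrightarrow T = T
f \leftrightarrow a = F \leftrightarrow T = F
(a \leftrightarrow (f \lor a)) \leftrightarrow (f \leftrightarrow a) = T \leftrightarrow F = F
\lnot ((a \leftrightarrow (f \lor a)) \leftrightarrow (f \leftrightarrow a)) = \lnot F = T
\lnot ((a \leftrightarrow (f \lor a)) \leftrightarrow (f \leftrightarrow a)) \leftrightarrow f = T \leftrightarrow F = F
f \oplus a = F \oplus T = T
(f \oplus a) \to f = T \to F = F
a \to ((f \oplus a) \to f) = T \to F = F
a \land f = T \land F = F
(a \to ((f \oplus a) \to f)) \leftrightarrow (a \land f) = F \leftrightarrow F = T
((a \to ((f \oplus a) \to f)) \leftrightarrow (a \land f)) \to f = T \to F = F
(\lnot ((a \leftrightarrow (f \lor a)) \leftrightarrow (f \leftrightarrow a)) \leftrightarrow f) \to (((a \to ((f \oplus a) \to f)) \leftrightarrow (a \land f)) \to f) = F \to F = T
a \to f = T \to F = F
f \lor (a \to f) = F \lor F = F
\lnot (f \lor (a \to f)) = \lnot F = T
a \lor \lnot (f \lor (a \to f)) = T \lor T = T
((\lnot ((a \leftrightarrow (f \lor a)) \leftrightarrow (f \leftrightarrow a)) \leftrightarrow f) \to (((a \to ((f \oplus a) \to f)) \leftrightarrow (a \land f)) \to f)) \leftrightarrow (a \lor \lnot (f \lor (a \to f))) = T \leftrightarrow T = T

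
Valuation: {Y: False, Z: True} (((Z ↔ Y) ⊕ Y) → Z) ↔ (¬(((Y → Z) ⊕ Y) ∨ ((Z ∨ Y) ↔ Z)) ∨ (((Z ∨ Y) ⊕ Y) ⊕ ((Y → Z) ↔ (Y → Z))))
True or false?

False

Z ↔ Y = True ↔ False = False
(Z ↔ Y) ⊕ Y = False ⊕ False = False
((Z ↔ Y) ⊕ Y) → Z = False → True = True
Y → Z = False → True = True
(Y → Z) ⊕ Y = True ⊕ False = True
Z ∨ Y = True ∨ False = True
(Z ∨ Y) ↔ Z = True ↔ True = True
((Y → Z) ⊕ Y) ∨ ((Z ∨ Y) ↔ Z) = True ∨ True = True
¬(((Y → Z) ⊕ Y) ∨ ((Z ∨ Y) ↔ Z)) = ¬True = False
Z ∨ Y = True ∨ False = True
(Z ∨ Y) ⊕ Y = True ⊕ False = True
Y → Z = False → True = True
Y → Z = False → True = True
(Y → Z) ↔ (Y → Z) = True ↔ True = True
((Z ∨ Y) ⊕ Y) ⊕ ((Y → Z) ↔ (Y → Z)) = True ⊕ True = False
¬(((Y → Z) ⊕ Y) ∨ ((Z ∨ Y) ↔ Z)) ∨ (((Z ∨ Y) ⊕ Y) ⊕ ((Y → Z) ↔ (Y → Z))) = False ∨ False = False
(((Z ↔ Y) ⊕ Y) → Z) ↔ (¬(((Y → Z) ⊕ Y) ∨ ((Z ∨ Y) ↔ Z)) ∨ (((Z ∨ Y) ⊕ Y) ⊕ ((Y → Z) ↔ (Y → Z)))) = True ↔ False = False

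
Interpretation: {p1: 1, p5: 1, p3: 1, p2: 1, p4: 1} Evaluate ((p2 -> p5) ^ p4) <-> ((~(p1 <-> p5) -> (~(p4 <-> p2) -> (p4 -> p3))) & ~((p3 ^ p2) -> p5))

p2 -> p5 = 1 -> 1 = 1
(p2 -> p5) ^ p4 = 1 ^ 1 = 0
p1 <-> p5 = 1 <-> 1 = 1
~(p1 <-> p5) = ~1 = 0
p4 <-> p2 = 1 <-> 1 = 1
~(p4 <-> p2) = ~1 = 0
p4 -> p3 = 1 -> 1 = 1
~(p4 <-> p2) -> (p4 -> p3) = 0 -> 1 = 1
~(p1 <-> p5) -> (~(p4 <-> p2) -> (p4 -> p3)) = 0 -> 1 = 1
p3 ^ p2 = 1 ^ 1 = 0
(p3 ^ p2) -> p5 = 0 -> 1 = 1
~((p3 ^ p2) -> p5) = ~1 = 0
(~(p1 <-> p5) -> (~(p4 <-> p2) -> (p4 -> p3))) & ~((p3 ^ p2) -> p5) = 1 & 0 = 0
((p2 -> p5) ^ p4) <-> ((~(p1 <-> p5) -> (~(p4 <-> p2) -> (p4 -> p3))) & ~((p3 ^ p2) -> p5)) = 0 <-> 0 = 1

1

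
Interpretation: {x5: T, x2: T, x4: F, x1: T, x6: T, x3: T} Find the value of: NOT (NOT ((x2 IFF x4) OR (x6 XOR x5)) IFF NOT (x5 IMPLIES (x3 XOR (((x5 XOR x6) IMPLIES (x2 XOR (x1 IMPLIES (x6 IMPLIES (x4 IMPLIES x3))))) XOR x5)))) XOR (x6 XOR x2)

x2 IFF x4 = T IFF F = F
x6 XOR x5 = T XOR T = F
(x2 IFF x4) OR (x6 XOR x5) = F OR F = F
NOT ((x2 IFF x4) OR (x6 XOR x5)) = NOT F = T
x5 XOR x6 = T XOR T = F
x4 IMPLIES x3 = F IMPLIES T = T
x6 IMPLIES (x4 IMPLIES x3) = T IMPLIES T = T
x1 IMPLIES (x6 IMPLIES (x4 IMPLIES x3)) = T IMPLIES T = T
x2 XOR (x1 IMPLIES (x6 IMPLIES (x4 IMPLIES x3))) = T XOR T = F
(x5 XOR x6) IMPLIES (x2 XOR (x1 IMPLIES (x6 IMPLIES (x4 IMPLIES x3)))) = F IMPLIES F = T
((x5 XOR x6) IMPLIES (x2 XOR (x1 IMPLIES (x6 IMPLIES (x4 IMPLIES x3))))) XOR x5 = T XOR T = F
x3 XOR (((x5 XOR x6) IMPLIES (x2 XOR (x1 IMPLIES (x6 IMPLIES (x4 IMPLIES x3))))) XOR x5) = T XOR F = T
x5 IMPLIES (x3 XOR (((x5 XOR x6) IMPLIES (x2 XOR (x1 IMPLIES (x6 IMPLIES (x4 IMPLIES x3))))) XOR x5)) = T IMPLIES T = T
NOT (x5 IMPLIES (x3 XOR (((x5 XOR x6) IMPLIES (x2 XOR (x1 IMPLIES (x6 IMPLIES (x4 IMPLIES x3))))) XOR x5))) = NOT T = F
NOT ((x2 IFF x4) OR (x6 XOR x5)) IFF NOT (x5 IMPLIES (x3 XOR (((x5 XOR x6) IMPLIES (x2 XOR (x1 IMPLIES (x6 IMPLIES (x4 IMPLIES x3))))) XOR x5))) = T IFF F = F
NOT (NOT ((x2 IFF x4) OR (x6 XOR x5)) IFF NOT (x5 IMPLIES (x3 XOR (((x5 XOR x6) IMPLIES (x2 XOR (x1 IMPLIES (x6 IMPLIES (x4 IMPLIES x3))))) XOR x5)))) = NOT F = T
x6 XOR x2 = T XOR T = F
NOT (NOT ((x2 IFF x4) OR (x6 XOR x5)) IFF NOT (x5 IMPLIES (x3 XOR (((x5 XOR x6) IMPLIES (x2 XOR (x1 IMPLIES (x6 IMPLIES (x4 IMPLIES x3))))) XOR x5)))) XOR (x6 XOR x2) = T XOR F = T

T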